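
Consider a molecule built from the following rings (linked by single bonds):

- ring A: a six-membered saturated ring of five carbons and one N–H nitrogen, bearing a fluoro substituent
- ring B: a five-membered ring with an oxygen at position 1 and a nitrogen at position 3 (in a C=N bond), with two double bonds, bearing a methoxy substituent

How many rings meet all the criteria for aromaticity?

Ring A has only sp³ atoms, so it is not fully conjugated — not aromatic (piperidine).
Ring B is planar and fully conjugated; 2 ring double bonds (4 π electrons) plus a heteroatom lone pair (2) give 6 π electrons. That satisfies 4n+2 with n=1, so ring B is aromatic (oxazole).
Aromatic: B. Total: 1.

1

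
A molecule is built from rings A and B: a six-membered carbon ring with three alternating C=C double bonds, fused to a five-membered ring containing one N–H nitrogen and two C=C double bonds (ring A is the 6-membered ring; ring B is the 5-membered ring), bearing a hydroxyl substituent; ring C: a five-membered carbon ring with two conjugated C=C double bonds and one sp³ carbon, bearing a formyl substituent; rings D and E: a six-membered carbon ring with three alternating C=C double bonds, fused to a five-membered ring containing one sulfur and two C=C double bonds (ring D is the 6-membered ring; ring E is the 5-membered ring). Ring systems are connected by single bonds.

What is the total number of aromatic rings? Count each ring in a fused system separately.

4

Rings A and B form a fused bicyclic system (with one N–H) with 9 sp² atoms and 10 π electrons from ring double bonds plus a heteroatom lone pair. 10 = 4(2)+2, so the system is aromatic and both rings count as aromatic (indole).
Ring C has one sp³ carbon, so it is not fully conjugated — not aromatic (cyclopentadiene).
Rings D and E form a fused bicyclic system (with one sulfur) with 9 sp² atoms and 10 π electrons from ring double bonds plus a heteroatom lone pair. 10 = 4(2)+2, so the system is aromatic and both rings count as aromatic (benzothiophene).
Aromatic: A, B, D, E. Total: 4.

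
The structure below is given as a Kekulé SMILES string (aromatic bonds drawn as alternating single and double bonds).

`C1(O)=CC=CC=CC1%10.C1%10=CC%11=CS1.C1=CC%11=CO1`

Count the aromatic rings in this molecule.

2

The SMILES encodes a seven-membered carbon ring with three C=C double bonds and one sp³ carbon; a five-membered ring of four carbons and one sulfur, with two C=C double bonds; a five-membered ring of four carbons and one oxygen, with two C=C double bonds.
The 7-membered ring has one sp³ carbon, so it is not fully conjugated — not aromatic (cycloheptatriene).
The 5-membered ring with one sulfur has a continuous p-orbital overlap around the ring; 2 ring double bonds (4 π electrons) plus a heteroatom lone pair (2) give 6 π electrons. Since 6 = 4n+2 (n=1), it is aromatic (thiophene).
The 5-membered ring with one oxygen has a continuous p-orbital overlap around the ring; 2 ring double bonds (4 π electrons) plus a heteroatom lone pair (2) give 6 π electrons. 6 = 4(1)+2, so it is aromatic (furan).
2 of the 3 rings are aromatic. Total: 2.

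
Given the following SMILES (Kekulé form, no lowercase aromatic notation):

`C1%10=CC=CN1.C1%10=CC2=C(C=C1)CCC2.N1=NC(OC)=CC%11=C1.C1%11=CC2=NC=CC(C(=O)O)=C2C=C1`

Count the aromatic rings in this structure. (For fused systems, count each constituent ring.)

The SMILES encodes a five-membered ring of four carbons and one nitrogen bearing a hydrogen, with two C=C double bonds; a six-membered carbon ring with three alternating C=C double bonds, fused to a saturated five-membered carbon ring; a six-membered ring with two adjacent nitrogens and three alternating double bonds; two fused six-membered rings, each with three alternating double bonds; one ring is all carbon and the other has one ring nitrogen.
The 5-membered ring with one N–H has a continuous p-orbital overlap around the ring; 2 ring double bonds (4 π electrons) plus a heteroatom lone pair (2) give 6 π electrons. That satisfies 4n+2 with n=1, so it is aromatic (pyrrole).
The 6-membered ring is fully conjugated (every ring atom contributes a p orbital); 3 ring double bonds give 6 π electrons. That satisfies 4n+2 with n=1, so it is aromatic (benzene ring).
The 5-membered ring has three sp³ carbons, so it is not fully conjugated — not aromatic (cyclopentane ring).
The 6-membered ring with two nitrogens (1,2) is planar and fully conjugated; 3 ring double bonds give 6 π electrons. Since 6 = 4n+2 (n=1), it is aromatic (pyridazine).
The fused 6/6-membered bicyclic (with one nitrogen) is a single π system with 10 sp² atoms and 10 π electrons from ring double bonds. 10 = 4(2)+2, so the system is aromatic and both rings count as aromatic (quinoline).
5 of the 6 rings are aromatic. Total: 5.

5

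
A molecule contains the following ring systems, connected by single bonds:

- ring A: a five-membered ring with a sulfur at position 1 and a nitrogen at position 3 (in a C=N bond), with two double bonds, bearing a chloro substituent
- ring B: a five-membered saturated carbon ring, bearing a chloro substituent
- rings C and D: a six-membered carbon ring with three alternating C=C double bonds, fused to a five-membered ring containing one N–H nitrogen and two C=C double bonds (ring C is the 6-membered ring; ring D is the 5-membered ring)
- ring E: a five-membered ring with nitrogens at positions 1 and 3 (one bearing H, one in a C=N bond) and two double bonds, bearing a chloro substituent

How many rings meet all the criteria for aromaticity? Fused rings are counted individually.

4

Ring A has a continuous p-orbital overlap around the ring; 2 ring double bonds (4 π electrons) plus a heteroatom lone pair (2) give 6 π electrons. 6 = 4(1)+2, so ring A is aromatic (thiazole).
Ring B has only sp³ atoms, so it is not fully conjugated — not aromatic (cyclopentane).
Rings C and D form a fused bicyclic system (with one N–H) with 9 sp² atoms and 10 π electrons from ring double bonds plus a heteroatom lone pair. 10 = 4(2)+2, so the system is aromatic and both rings count as aromatic (indole).
Ring E is fully conjugated (every ring atom contributes a p orbital); 2 ring double bonds (4 π electrons) plus a heteroatom lone pair (2) give 6 π electrons. That satisfies 4n+2 with n=1, so ring E is aromatic (imidazole).
Aromatic: A, C, D, E. Total: 4.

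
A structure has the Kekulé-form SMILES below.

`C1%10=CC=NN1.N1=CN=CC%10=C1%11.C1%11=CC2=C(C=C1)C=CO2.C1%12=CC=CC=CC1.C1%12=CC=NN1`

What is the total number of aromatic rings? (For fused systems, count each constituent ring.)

5

The SMILES encodes a five-membered ring with two adjacent nitrogens (one bearing H, one in a double bond) and two double bonds; a six-membered ring with nitrogens at positions 1 and 3 and three alternating double bonds; a six-membered carbon ring with three alternating C=C double bonds, fused to a five-membered ring containing one oxygen and two C=C double bonds; a seven-membered carbon ring with three C=C double bonds and one sp³ carbon; a five-membered ring with two adjacent nitrogens (one bearing H, one in a double bond) and two double bonds.
The 5-membered ring with two adjacent nitrogens (one N–H, one =N–) has a continuous p-orbital overlap around the ring; 2 ring double bonds (4 π electrons) plus a heteroatom lone pair (2) give 6 π electrons. Since 6 = 4n+2 (n=1), it is aromatic (pyrazole).
The 6-membered ring with two nitrogens (1,3) is fully conjugated (every ring atom contributes a p orbital); 3 ring double bonds give 6 π electrons. Since 6 = 4n+2 (n=1), it is aromatic (pyrimidine).
The fused 6/5-membered bicyclic (with one oxygen) is a single π system with 9 sp² atoms and 10 π electrons from ring double bonds plus a heteroatom lone pair. 10 = 4(2)+2, so the system is aromatic and both rings count as aromatic (benzofuran).
The 7-membered ring has one sp³ carbon, so it is not fully conjugated — not aromatic (cycloheptatriene).
The second 5-membered ring with two adjacent nitrogens (one N–H, one =N–) has a continuous p-orbital overlap around the ring; 2 ring double bonds (4 π electrons) plus a heteroatom lone pair (2) give 6 π electrons. Since 6 = 4n+2 (n=1), it is aromatic (pyrazole).
5 of the 6 rings are aromatic. Total: 5.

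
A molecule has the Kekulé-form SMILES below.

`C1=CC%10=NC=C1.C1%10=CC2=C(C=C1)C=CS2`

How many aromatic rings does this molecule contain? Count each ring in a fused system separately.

3

The SMILES encodes a six-membered ring of five carbons and one nitrogen with three alternating double bonds; a six-membered carbon ring with three alternating C=C double bonds, fused to a five-membered ring containing one sulfur and two C=C double bonds.
The 6-membered ring with one nitrogen has a continuous p-orbital overlap around the ring; 3 ring double bonds give 6 π electrons. 6 = 4(1)+2, so it is aromatic (pyridine).
The fused 6/5-membered bicyclic (with one sulfur) is a single π system with 9 sp² atoms and 10 π electrons from ring double bonds plus a heteroatom lone pair. 10 = 4(2)+2, so the system is aromatic and both rings count as aromatic (benzothiophene).
3 of the 3 rings are aromatic. Total: 3.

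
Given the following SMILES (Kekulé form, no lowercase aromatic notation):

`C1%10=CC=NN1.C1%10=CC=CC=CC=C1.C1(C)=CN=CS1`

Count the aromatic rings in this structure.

2

The SMILES encodes a five-membered ring with two adjacent nitrogens (one bearing H, one in a double bond) and two double bonds; an eight-membered carbon ring with four alternating C=C double bonds; a five-membered ring with a sulfur at position 1 and a nitrogen at position 3 (in a C=N bond), with two double bonds.
The 5-membered ring with two adjacent nitrogens (one N–H, one =N–) is fully conjugated (every ring atom contributes a p orbital); 2 ring double bonds (4 π electrons) plus a heteroatom lone pair (2) give 6 π electrons. That satisfies 4n+2 with n=1, so it is aromatic (pyrazole).
The 8-membered ring has only sp² ring atoms; a planar conformation would have a fully conjugated π system of 8 electrons. But 8 = 4(2), which is 4n not 4n+2, so it is not aromatic (cyclooctatetraene) — cyclooctatetraene distorts into a non-planar tub to avoid antiaromaticity.
The 5-membered ring with one sulfur and one =N– has a continuous p-orbital overlap around the ring; 2 ring double bonds (4 π electrons) plus a heteroatom lone pair (2) give 6 π electrons. That satisfies 4n+2 with n=1, so it is aromatic (thiazole).
2 of the 3 rings are aromatic. Total: 2.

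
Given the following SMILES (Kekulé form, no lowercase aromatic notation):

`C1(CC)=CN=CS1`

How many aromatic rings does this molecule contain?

1

The SMILES encodes a five-membered ring with a sulfur at position 1 and a nitrogen at position 3 (in a C=N bond), with two double bonds.
The 5-membered ring with one sulfur and one =N– is planar and fully conjugated; 2 ring double bonds (4 π electrons) plus a heteroatom lone pair (2) give 6 π electrons. Since 6 = 4n+2 (n=1), it is aromatic (thiazole).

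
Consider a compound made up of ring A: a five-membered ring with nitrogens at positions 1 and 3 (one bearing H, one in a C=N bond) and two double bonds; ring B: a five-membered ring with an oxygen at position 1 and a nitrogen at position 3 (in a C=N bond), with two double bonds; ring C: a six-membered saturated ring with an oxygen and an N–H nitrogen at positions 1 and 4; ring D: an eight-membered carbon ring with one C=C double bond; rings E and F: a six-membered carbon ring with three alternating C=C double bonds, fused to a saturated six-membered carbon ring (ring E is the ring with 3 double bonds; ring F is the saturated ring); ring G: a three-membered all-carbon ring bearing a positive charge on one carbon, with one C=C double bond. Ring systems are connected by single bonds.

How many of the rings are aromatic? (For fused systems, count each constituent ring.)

Ring A is planar and fully conjugated; 2 ring double bonds (4 π electrons) plus a heteroatom lone pair (2) give 6 π electrons. 6 = 4(1)+2, so ring A is aromatic (imidazole).
Ring B is fully conjugated (every ring atom contributes a p orbital); 2 ring double bonds (4 π electrons) plus a heteroatom lone pair (2) give 6 π electrons. 6 = 4(1)+2, so ring B is aromatic (oxazole).
Ring C has only sp³ atoms, so it is not fully conjugated — not aromatic (morpholine).
Ring D has six sp³ carbons, so it is not fully conjugated — not aromatic (cyclooctene).
Ring E is fully conjugated (every ring atom contributes a p orbital); 3 ring double bonds give 6 π electrons. 6 = 4(1)+2, so ring E is aromatic (benzene ring).
Ring F has four sp³ carbons, so it is not fully conjugated — not aromatic (cyclohexane ring).
Ring G is fully conjugated (every ring atom contributes a p orbital); 1 ring double bond (2 π electrons) plus the carbocation's empty p orbital (0, but keeps the ring conjugated) give 2 π electrons. That satisfies 4n+2 with n=0, so ring G is aromatic (cyclopropenyl cation).
Aromatic: A, B, E, G. Total: 4.

4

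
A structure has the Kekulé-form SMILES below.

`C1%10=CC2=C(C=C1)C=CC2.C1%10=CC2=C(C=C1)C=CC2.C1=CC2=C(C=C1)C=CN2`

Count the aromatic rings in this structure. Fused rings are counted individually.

4

The SMILES encodes a six-membered carbon ring with three alternating C=C double bonds, fused to a five-membered carbon ring containing one C=C double bond and one sp³ carbon; a six-membered carbon ring with three alternating C=C double bonds, fused to a five-membered carbon ring containing one C=C double bond and one sp³ carbon; a six-membered carbon ring with three alternating C=C double bonds, fused to a five-membered ring containing one N–H nitrogen and two C=C double bonds.
The 6-membered ring has a continuous p-orbital overlap around the ring; 3 ring double bonds give 6 π electrons. Since 6 = 4n+2 (n=1), it is aromatic (benzene ring).
The 5-membered ring has one sp³ carbon, so it is not fully conjugated — not aromatic (cyclopentene ring).
The second 6-membered ring is fully conjugated (every ring atom contributes a p orbital); 3 ring double bonds give 6 π electrons. 6 = 4(1)+2, so it is aromatic (benzene ring).
The second 5-membered ring has one sp³ carbon, so it is not fully conjugated — not aromatic (cyclopentene ring).
The fused 6/5-membered bicyclic (with one N–H) is a single π system with 9 sp² atoms and 10 π electrons from ring double bonds plus a heteroatom lone pair. 10 = 4(2)+2, so the system is aromatic and both rings count as aromatic (indole).
4 of the 6 rings are aromatic. Total: 4.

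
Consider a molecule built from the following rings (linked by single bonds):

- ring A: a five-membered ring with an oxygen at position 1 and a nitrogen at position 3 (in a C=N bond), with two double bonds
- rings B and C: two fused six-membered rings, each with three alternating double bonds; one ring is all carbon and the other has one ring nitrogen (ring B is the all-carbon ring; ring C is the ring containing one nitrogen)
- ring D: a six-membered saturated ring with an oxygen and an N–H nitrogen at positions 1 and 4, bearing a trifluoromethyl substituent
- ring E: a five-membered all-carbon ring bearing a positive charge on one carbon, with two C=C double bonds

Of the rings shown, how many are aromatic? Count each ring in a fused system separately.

3

Ring A is planar and fully conjugated; 2 ring double bonds (4 π electrons) plus a heteroatom lone pair (2) give 6 π electrons. Since 6 = 4n+2 (n=1), ring A is aromatic (oxazole).
Rings B and C form a fused bicyclic system (with one nitrogen) with 10 sp² atoms and 10 π electrons from ring double bonds. 10 = 4(2)+2, so the system is aromatic and both rings count as aromatic (quinoline).
Ring D has only sp³ atoms, so it is not fully conjugated — not aromatic (morpholine).
Ring E has only sp² ring atoms; a planar conformation would have a fully conjugated π system of 4 electrons. But 4 = 4(1), which is 4n not 4n+2, so ring E is not aromatic (cyclopentadienyl cation).
Aromatic: A, B, C. Total: 3.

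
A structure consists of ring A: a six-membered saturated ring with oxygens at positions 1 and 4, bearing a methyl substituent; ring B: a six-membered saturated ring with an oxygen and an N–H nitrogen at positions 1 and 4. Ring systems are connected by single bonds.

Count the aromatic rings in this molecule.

Ring A has only sp³ atoms, so it is not fully conjugated — not aromatic (1,4-dioxane).
Ring B has only sp³ atoms, so it is not fully conjugated — not aromatic (morpholine).
No ring is aromatic. Total: 0.

0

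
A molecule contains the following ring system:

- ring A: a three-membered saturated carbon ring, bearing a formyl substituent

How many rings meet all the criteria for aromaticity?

Ring A has only sp³ atoms, so it is not fully conjugated — not aromatic (cyclopropane).

0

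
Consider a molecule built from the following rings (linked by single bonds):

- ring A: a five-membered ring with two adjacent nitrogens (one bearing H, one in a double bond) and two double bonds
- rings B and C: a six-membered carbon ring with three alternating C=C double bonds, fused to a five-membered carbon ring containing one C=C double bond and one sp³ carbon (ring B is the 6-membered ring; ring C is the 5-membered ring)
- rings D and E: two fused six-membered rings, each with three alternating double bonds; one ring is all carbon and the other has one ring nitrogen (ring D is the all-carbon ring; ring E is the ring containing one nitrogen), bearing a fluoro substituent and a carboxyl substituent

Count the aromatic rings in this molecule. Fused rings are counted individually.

4

Ring A has a continuous p-orbital overlap around the ring; 2 ring double bonds (4 π electrons) plus a heteroatom lone pair (2) give 6 π electrons. Since 6 = 4n+2 (n=1), ring A is aromatic (pyrazole).
Ring B has a continuous p-orbital overlap around the ring; 3 ring double bonds give 6 π electrons. 6 = 4(1)+2, so ring B is aromatic (benzene ring).
Ring C has one sp³ carbon, so it is not fully conjugated — not aromatic (cyclopentene ring).
Rings D and E form a fused bicyclic system (with one nitrogen) with 10 sp² atoms and 10 π electrons from ring double bonds. 10 = 4(2)+2, so the system is aromatic and both rings count as aromatic (quinoline).
Aromatic: A, B, D, E. Total: 4.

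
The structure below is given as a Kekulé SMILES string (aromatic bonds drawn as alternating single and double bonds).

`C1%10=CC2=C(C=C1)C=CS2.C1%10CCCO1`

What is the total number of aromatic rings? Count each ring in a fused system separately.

The SMILES encodes a six-membered carbon ring with three alternating C=C double bonds, fused to a five-membered ring containing one sulfur and two C=C double bonds; a five-membered saturated ring of four carbons and one oxygen.
The fused 6/5-membered bicyclic (with one sulfur) is a single π system with 9 sp² atoms and 10 π electrons from ring double bonds plus a heteroatom lone pair. 10 = 4(2)+2, so the system is aromatic and both rings count as aromatic (benzothiophene).
The 5-membered ring with one oxygen has only sp³ atoms, so it is not fully conjugated — not aromatic (tetrahydrofuran).
2 of the 3 rings are aromatic. Total: 2.

2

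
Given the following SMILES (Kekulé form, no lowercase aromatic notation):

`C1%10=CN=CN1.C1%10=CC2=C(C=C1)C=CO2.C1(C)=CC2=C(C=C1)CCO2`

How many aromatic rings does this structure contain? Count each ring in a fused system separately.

The SMILES encodes a five-membered ring with nitrogens at positions 1 and 3 (one bearing H, one in a C=N bond) and two double bonds; a six-membered carbon ring with three alternating C=C double bonds, fused to a five-membered ring containing one oxygen and two C=C double bonds; a six-membered carbon ring with three alternating C=C double bonds, fused to a five-membered ring containing one oxygen and two sp³ carbons.
The 5-membered ring with two nitrogens (one N–H, one =N–) has a continuous p-orbital overlap around the ring; 2 ring double bonds (4 π electrons) plus a heteroatom lone pair (2) give 6 π electrons. That satisfies 4n+2 with n=1, so it is aromatic (imidazole).
The fused 6/5-membered bicyclic (with one oxygen) is a single π system with 9 sp² atoms and 10 π electrons from ring double bonds plus a heteroatom lone pair. 10 = 4(2)+2, so the system is aromatic and both rings count as aromatic (benzofuran).
The 6-membered ring has a continuous p-orbital overlap around the ring; 3 ring double bonds give 6 π electrons. Since 6 = 4n+2 (n=1), it is aromatic (benzene ring).
The 5-membered ring with one oxygen has two sp³ carbons, so it is not fully conjugated — not aromatic (oxolane ring).
4 of the 5 rings are aromatic. Total: 4.

4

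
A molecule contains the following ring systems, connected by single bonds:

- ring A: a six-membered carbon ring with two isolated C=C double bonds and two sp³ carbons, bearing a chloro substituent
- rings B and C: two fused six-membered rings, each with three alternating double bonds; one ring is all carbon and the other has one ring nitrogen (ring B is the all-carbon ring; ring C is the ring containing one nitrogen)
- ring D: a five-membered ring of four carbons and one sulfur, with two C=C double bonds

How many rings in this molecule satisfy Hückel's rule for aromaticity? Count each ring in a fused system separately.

3

Ring A has two sp³ carbons, so it is not fully conjugated — not aromatic (1,4-cyclohexadiene).
Rings B and C form a fused bicyclic system (with one nitrogen) with 10 sp² atoms and 10 π electrons from ring double bonds. 10 = 4(2)+2, so the system is aromatic and both rings count as aromatic (quinoline).
Ring D is planar and fully conjugated; 2 ring double bonds (4 π electrons) plus a heteroatom lone pair (2) give 6 π electrons. Since 6 = 4n+2 (n=1), ring D is aromatic (thiophene).
Aromatic: B, C, D. Total: 3.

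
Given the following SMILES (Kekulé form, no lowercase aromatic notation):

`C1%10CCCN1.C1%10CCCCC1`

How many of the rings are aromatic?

The SMILES encodes a five-membered saturated ring of four carbons and one N–H nitrogen; a six-membered saturated carbon ring.
The 5-membered ring with one N–H has only sp³ atoms, so it is not fully conjugated — not aromatic (pyrrolidine).
The 6-membered ring has only sp³ atoms, so it is not fully conjugated — not aromatic (cyclohexane).
None of the rings are aromatic. Total: 0.

0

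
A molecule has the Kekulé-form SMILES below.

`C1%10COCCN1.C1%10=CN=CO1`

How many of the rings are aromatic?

1

The SMILES encodes a six-membered saturated ring with an oxygen and an N–H nitrogen at positions 1 and 4; a five-membered ring with an oxygen at position 1 and a nitrogen at position 3 (in a C=N bond), with two double bonds.
The 6-membered ring with one oxygen and one N–H (1,4) has only sp³ atoms, so it is not fully conjugated — not aromatic (morpholine).
The 5-membered ring with one oxygen and one =N– is fully conjugated (every ring atom contributes a p orbital); 2 ring double bonds (4 π electrons) plus a heteroatom lone pair (2) give 6 π electrons. 6 = 4(1)+2, so it is aromatic (oxazole).
1 of the 2 rings is aromatic. Total: 1.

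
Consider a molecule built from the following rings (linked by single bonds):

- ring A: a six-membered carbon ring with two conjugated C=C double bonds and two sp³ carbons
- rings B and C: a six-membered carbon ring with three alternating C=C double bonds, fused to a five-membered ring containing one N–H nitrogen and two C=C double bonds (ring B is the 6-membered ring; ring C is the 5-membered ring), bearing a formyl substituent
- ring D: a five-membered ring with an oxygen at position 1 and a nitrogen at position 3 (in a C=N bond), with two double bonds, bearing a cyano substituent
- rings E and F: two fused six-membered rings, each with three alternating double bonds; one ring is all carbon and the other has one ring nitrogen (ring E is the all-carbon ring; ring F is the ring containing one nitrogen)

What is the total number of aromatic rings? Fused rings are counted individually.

Ring A has two sp³ carbons, so it is not fully conjugated — not aromatic (1,3-cyclohexadiene).
Rings B and C form a fused bicyclic system (with one N–H) with 9 sp² atoms and 10 π electrons from ring double bonds plus a heteroatom lone pair. 10 = 4(2)+2, so the system is aromatic and both rings count as aromatic (indole).
Ring D is fully conjugated (every ring atom contributes a p orbital); 2 ring double bonds (4 π electrons) plus a heteroatom lone pair (2) give 6 π electrons. Since 6 = 4n+2 (n=1), ring D is aromatic (oxazole).
Rings E and F form a fused bicyclic system (with one nitrogen) with 10 sp² atoms and 10 π electrons from ring double bonds. 10 = 4(2)+2, so the system is aromatic and both rings count as aromatic (quinoline).
Aromatic: B, C, D, E, F. Total: 5.

5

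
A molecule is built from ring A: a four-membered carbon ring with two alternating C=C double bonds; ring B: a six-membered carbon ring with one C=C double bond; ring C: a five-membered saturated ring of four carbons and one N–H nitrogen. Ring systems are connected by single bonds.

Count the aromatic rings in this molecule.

0

Ring A has only sp² ring atoms; a planar conformation would have a fully conjugated π system of 4 electrons. But 4 = 4(1), which is 4n not 4n+2, so ring A is not aromatic (cyclobutadiene) — cyclobutadiene is antiaromatic and distorts to a rectangle.
Ring B has four sp³ carbons, so it is not fully conjugated — not aromatic (cyclohexene).
Ring C has only sp³ atoms, so it is not fully conjugated — not aromatic (pyrrolidine).
No ring is aromatic. Total: 0.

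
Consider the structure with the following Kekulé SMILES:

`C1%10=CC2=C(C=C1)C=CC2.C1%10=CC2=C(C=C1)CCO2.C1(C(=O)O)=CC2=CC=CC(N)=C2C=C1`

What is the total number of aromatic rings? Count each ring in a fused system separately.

4

The SMILES encodes a six-membered carbon ring with three alternating C=C double bonds, fused to a five-membered carbon ring containing one C=C double bond and one sp³ carbon; a six-membered carbon ring with three alternating C=C double bonds, fused to a five-membered ring containing one oxygen and two sp³ carbons; two fused six-membered carbon rings, each with three alternating C=C double bonds.
The 6-membered ring is fully conjugated (every ring atom contributes a p orbital); 3 ring double bonds give 6 π electrons. That satisfies 4n+2 with n=1, so it is aromatic (benzene ring).
The 5-membered ring has one sp³ carbon, so it is not fully conjugated — not aromatic (cyclopentene ring).
The second 6-membered ring is fully conjugated (every ring atom contributes a p orbital); 3 ring double bonds give 6 π electrons. Since 6 = 4n+2 (n=1), it is aromatic (benzene ring).
The 5-membered ring with one oxygen has two sp³ carbons, so it is not fully conjugated — not aromatic (oxolane ring).
The fused 6/6-membered bicyclic is a single π system with 10 sp² atoms and 10 π electrons from ring double bonds. 10 = 4(2)+2, so the system is aromatic and both rings count as aromatic (naphthalene).
4 of the 6 rings are aromatic. Total: 4.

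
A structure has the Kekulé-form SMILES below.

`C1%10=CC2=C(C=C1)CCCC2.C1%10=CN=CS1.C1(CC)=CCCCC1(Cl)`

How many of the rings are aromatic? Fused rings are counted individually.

2

The SMILES encodes a six-membered carbon ring with three alternating C=C double bonds, fused to a saturated six-membered carbon ring; a five-membered ring with a sulfur at position 1 and a nitrogen at position 3 (in a C=N bond), with two double bonds; a six-membered carbon ring with one C=C double bond.
The 6-membered ring is fully conjugated (every ring atom contributes a p orbital); 3 ring double bonds give 6 π electrons. Since 6 = 4n+2 (n=1), it is aromatic (benzene ring).
The second 6-membered ring has four sp³ carbons, so it is not fully conjugated — not aromatic (cyclohexane ring).
The 5-membered ring with one sulfur and one =N– is planar and fully conjugated; 2 ring double bonds (4 π electrons) plus a heteroatom lone pair (2) give 6 π electrons. Since 6 = 4n+2 (n=1), it is aromatic (thiazole).
The third 6-membered ring has four sp³ carbons, so it is not fully conjugated — not aromatic (cyclohexene).
2 of the 4 rings are aromatic. Total: 2.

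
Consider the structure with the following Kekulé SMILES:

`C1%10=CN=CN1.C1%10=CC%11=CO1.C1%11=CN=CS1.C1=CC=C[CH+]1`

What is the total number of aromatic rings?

The SMILES encodes a five-membered ring with nitrogens at positions 1 and 3 (one bearing H, one in a C=N bond) and two double bonds; a five-membered ring of four carbons and one oxygen, with two C=C double bonds; a five-membered ring with a sulfur at position 1 and a nitrogen at position 3 (in a C=N bond), with two double bonds; a five-membered all-carbon ring bearing a positive charge on one carbon, with two C=C double bonds.
The 5-membered ring with two nitrogens (one N–H, one =N–) is planar and fully conjugated; 2 ring double bonds (4 π electrons) plus a heteroatom lone pair (2) give 6 π electrons. 6 = 4(1)+2, so it is aromatic (imidazole).
The 5-membered ring with one oxygen has a continuous p-orbital overlap around the ring; 2 ring double bonds (4 π electrons) plus a heteroatom lone pair (2) give 6 π electrons. That satisfies 4n+2 with n=1, so it is aromatic (furan).
The 5-membered ring with one sulfur and one =N– is planar and fully conjugated; 2 ring double bonds (4 π electrons) plus a heteroatom lone pair (2) give 6 π electrons. That satisfies 4n+2 with n=1, so it is aromatic (thiazole).
The 5-membered ring has only sp² ring atoms; a planar conformation would have a fully conjugated π system of 4 electrons. But 4 = 4(1), which is 4n not 4n+2, so it is not aromatic (cyclopentadienyl cation).
3 of the 4 rings are aromatic. Total: 3.

3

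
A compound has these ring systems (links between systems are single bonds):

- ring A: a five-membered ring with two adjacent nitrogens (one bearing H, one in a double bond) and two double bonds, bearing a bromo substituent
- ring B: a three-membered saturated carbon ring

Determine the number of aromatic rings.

Ring A is planar and fully conjugated; 2 ring double bonds (4 π electrons) plus a heteroatom lone pair (2) give 6 π electrons. 6 = 4(1)+2, so ring A is aromatic (pyrazole).
Ring B has only sp³ atoms, so it is not fully conjugated — not aromatic (cyclopropane).
Aromatic: A. Total: 1.

1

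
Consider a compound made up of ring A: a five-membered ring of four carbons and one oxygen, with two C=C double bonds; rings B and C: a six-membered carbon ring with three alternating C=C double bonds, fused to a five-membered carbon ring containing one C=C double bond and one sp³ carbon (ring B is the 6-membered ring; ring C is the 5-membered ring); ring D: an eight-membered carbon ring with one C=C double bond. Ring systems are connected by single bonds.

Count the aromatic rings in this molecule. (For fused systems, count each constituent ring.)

2

Ring A is planar and fully conjugated; 2 ring double bonds (4 π electrons) plus a heteroatom lone pair (2) give 6 π electrons. 6 = 4(1)+2, so ring A is aromatic (furan).
Ring B is fully conjugated (every ring atom contributes a p orbital); 3 ring double bonds give 6 π electrons. That satisfies 4n+2 with n=1, so ring B is aromatic (benzene ring).
Ring C has one sp³ carbon, so it is not fully conjugated — not aromatic (cyclopentene ring).
Ring D has six sp³ carbons, so it is not fully conjugated — not aromatic (cyclooctene).
Aromatic: A, B. Total: 2.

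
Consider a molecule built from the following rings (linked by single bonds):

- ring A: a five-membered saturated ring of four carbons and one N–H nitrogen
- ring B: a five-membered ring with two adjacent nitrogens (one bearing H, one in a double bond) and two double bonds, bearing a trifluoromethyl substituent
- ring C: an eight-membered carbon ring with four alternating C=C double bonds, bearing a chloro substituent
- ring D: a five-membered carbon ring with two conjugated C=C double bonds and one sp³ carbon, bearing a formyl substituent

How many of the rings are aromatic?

1

Ring A has only sp³ atoms, so it is not fully conjugated — not aromatic (pyrrolidine).
Ring B is fully conjugated (every ring atom contributes a p orbital); 2 ring double bonds (4 π electrons) plus a heteroatom lone pair (2) give 6 π electrons. Since 6 = 4n+2 (n=1), ring B is aromatic (pyrazole).
Ring C has only sp² ring atoms; a planar conformation would have a fully conjugated π system of 8 electrons. But 8 = 4(2), which is 4n not 4n+2, so ring C is not aromatic (cyclooctatetraene) — cyclooctatetraene distorts into a non-planar tub to avoid antiaromaticity.
Ring D has one sp³ carbon, so it is not fully conjugated — not aromatic (cyclopentadiene).
Aromatic: B. Total: 1.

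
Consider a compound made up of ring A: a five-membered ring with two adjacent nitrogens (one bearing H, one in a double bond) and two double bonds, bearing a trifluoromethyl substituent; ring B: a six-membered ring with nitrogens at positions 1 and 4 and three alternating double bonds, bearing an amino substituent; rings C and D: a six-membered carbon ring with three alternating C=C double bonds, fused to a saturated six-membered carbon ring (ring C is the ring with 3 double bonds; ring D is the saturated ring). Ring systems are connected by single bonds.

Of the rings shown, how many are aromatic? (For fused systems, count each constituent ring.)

Ring A is planar and fully conjugated; 2 ring double bonds (4 π electrons) plus a heteroatom lone pair (2) give 6 π electrons. That satisfies 4n+2 with n=1, so ring A is aromatic (pyrazole).
Ring B has a continuous p-orbital overlap around the ring; 3 ring double bonds give 6 π electrons. That satisfies 4n+2 with n=1, so ring B is aromatic (pyrazine).
Ring C is planar and fully conjugated; 3 ring double bonds give 6 π electrons. That satisfies 4n+2 with n=1, so ring C is aromatic (benzene ring).
Ring D has four sp³ carbons, so it is not fully conjugated — not aromatic (cyclohexane ring).
Aromatic: A, B, C. Total: 3.

3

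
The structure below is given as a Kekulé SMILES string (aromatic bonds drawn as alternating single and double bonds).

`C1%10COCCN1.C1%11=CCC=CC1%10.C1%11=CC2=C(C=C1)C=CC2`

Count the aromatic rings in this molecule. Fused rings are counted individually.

1

The SMILES encodes a six-membered saturated ring with an oxygen and an N–H nitrogen at positions 1 and 4; a six-membered carbon ring with two isolated C=C double bonds and two sp³ carbons; a six-membered carbon ring with three alternating C=C double bonds, fused to a five-membered carbon ring containing one C=C double bond and one sp³ carbon.
The 6-membered ring with one oxygen and one N–H (1,4) has only sp³ atoms, so it is not fully conjugated — not aromatic (morpholine).
The 6-membered ring has two sp³ carbons, so it is not fully conjugated — not aromatic (1,4-cyclohexadiene).
The second 6-membered ring is fully conjugated (every ring atom contributes a p orbital); 3 ring double bonds give 6 π electrons. 6 = 4(1)+2, so it is aromatic (benzene ring).
The 5-membered ring has one sp³ carbon, so it is not fully conjugated — not aromatic (cyclopentene ring).
1 of the 4 rings is aromatic. Total: 1.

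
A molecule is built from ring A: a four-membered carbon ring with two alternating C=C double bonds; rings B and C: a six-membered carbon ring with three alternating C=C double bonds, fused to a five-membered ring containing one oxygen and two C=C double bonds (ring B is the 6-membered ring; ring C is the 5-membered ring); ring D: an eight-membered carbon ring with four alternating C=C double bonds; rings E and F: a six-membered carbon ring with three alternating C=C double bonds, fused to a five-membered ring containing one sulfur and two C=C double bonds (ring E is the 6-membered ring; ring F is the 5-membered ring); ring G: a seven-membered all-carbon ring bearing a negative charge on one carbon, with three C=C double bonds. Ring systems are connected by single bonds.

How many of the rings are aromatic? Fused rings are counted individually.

4

Ring A has only sp² ring atoms; a planar conformation would have a fully conjugated π system of 4 electrons. But 4 = 4(1), which is 4n not 4n+2, so ring A is not aromatic (cyclobutadiene) — cyclobutadiene is antiaromatic and distorts to a rectangle.
Rings B and C form a fused bicyclic system (with one oxygen) with 9 sp² atoms and 10 π electrons from ring double bonds plus a heteroatom lone pair. 10 = 4(2)+2, so the system is aromatic and both rings count as aromatic (benzofuran).
Ring D has only sp² ring atoms; a planar conformation would have a fully conjugated π system of 8 electrons. But 8 = 4(2), which is 4n not 4n+2, so ring D is not aromatic (cyclooctatetraene) — cyclooctatetraene distorts into a non-planar tub to avoid antiaromaticity.
Rings E and F form a fused bicyclic system (with one sulfur) with 9 sp² atoms and 10 π electrons from ring double bonds plus a heteroatom lone pair. 10 = 4(2)+2, so the system is aromatic and both rings count as aromatic (benzothiophene).
Ring G has only sp² ring atoms; a planar conformation would have a fully conjugated π system of 8 electrons. But 8 = 4(2), which is 4n not 4n+2, so ring G is not aromatic (cycloheptatrienyl anion).
Aromatic: B, C, E, F. Total: 4.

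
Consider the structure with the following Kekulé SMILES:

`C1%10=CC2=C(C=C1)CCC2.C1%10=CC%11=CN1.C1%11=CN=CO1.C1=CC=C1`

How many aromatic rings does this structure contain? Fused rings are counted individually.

The SMILES encodes a six-membered carbon ring with three alternating C=C double bonds, fused to a saturated five-membered carbon ring; a five-membered ring of four carbons and one nitrogen bearing a hydrogen, with two C=C double bonds; a five-membered ring with an oxygen at position 1 and a nitrogen at position 3 (in a C=N bond), with two double bonds; a four-membered carbon ring with two alternating C=C double bonds.
The 6-membered ring is fully conjugated (every ring atom contributes a p orbital); 3 ring double bonds give 6 π electrons. 6 = 4(1)+2, so it is aromatic (benzene ring).
The 5-membered ring has three sp³ carbons, so it is not fully conjugated — not aromatic (cyclopentane ring).
The 5-membered ring with one N–H is fully conjugated (every ring atom contributes a p orbital); 2 ring double bonds (4 π electrons) plus a heteroatom lone pair (2) give 6 π electrons. That satisfies 4n+2 with n=1, so it is aromatic (pyrrole).
The 5-membered ring with one oxygen and one =N– has a continuous p-orbital overlap around the ring; 2 ring double bonds (4 π electrons) plus a heteroatom lone pair (2) give 6 π electrons. 6 = 4(1)+2, so it is aromatic (oxazole).
The 4-membered ring has only sp² ring atoms; a planar conformation would have a fully conjugated π system of 4 electrons. But 4 = 4(1), which is 4n not 4n+2, so it is not aromatic (cyclobutadiene) — cyclobutadiene is antiaromatic and distorts to a rectangle.
3 of the 5 rings are aromatic. Total: 3.

3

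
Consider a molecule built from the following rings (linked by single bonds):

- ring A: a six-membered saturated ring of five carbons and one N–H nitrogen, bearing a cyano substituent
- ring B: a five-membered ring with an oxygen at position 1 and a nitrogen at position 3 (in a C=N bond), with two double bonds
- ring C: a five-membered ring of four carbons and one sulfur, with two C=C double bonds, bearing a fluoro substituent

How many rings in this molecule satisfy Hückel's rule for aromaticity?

Ring A has only sp³ atoms, so it is not fully conjugated — not aromatic (piperidine).
Ring B has a continuous p-orbital overlap around the ring; 2 ring double bonds (4 π electrons) plus a heteroatom lone pair (2) give 6 π electrons. 6 = 4(1)+2, so ring B is aromatic (oxazole).
Ring C is fully conjugated (every ring atom contributes a p orbital); 2 ring double bonds (4 π electrons) plus a heteroatom lone pair (2) give 6 π electrons. That satisfies 4n+2 with n=1, so ring C is aromatic (thiophene).
Aromatic: B, C. Total: 2.

2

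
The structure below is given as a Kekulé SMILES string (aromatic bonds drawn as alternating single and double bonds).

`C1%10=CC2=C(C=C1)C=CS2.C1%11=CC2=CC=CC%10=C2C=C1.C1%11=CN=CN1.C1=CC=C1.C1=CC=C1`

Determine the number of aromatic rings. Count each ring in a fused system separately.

The SMILES encodes a six-membered carbon ring with three alternating C=C double bonds, fused to a five-membered ring containing one sulfur and two C=C double bonds; two fused six-membered carbon rings, each with three alternating C=C double bonds; a five-membered ring with nitrogens at positions 1 and 3 (one bearing H, one in a C=N bond) and two double bonds; a four-membered carbon ring with two alternating C=C double bonds; a four-membered carbon ring with two alternating C=C double bonds.
The fused 6/5-membered bicyclic (with one sulfur) is a single π system with 9 sp² atoms and 10 π electrons from ring double bonds plus a heteroatom lone pair. 10 = 4(2)+2, so the system is aromatic and both rings count as aromatic (benzothiophene).
The fused 6/6-membered bicyclic is a single π system with 10 sp² atoms and 10 π electrons from ring double bonds. 10 = 4(2)+2, so the system is aromatic and both rings count as aromatic (naphthalene).
The 5-membered ring with two nitrogens (one N–H, one =N–) is planar and fully conjugated; 2 ring double bonds (4 π electrons) plus a heteroatom lone pair (2) give 6 π electrons. 6 = 4(1)+2, so it is aromatic (imidazole).
The 4-membered ring has only sp² ring atoms; a planar conformation would have a fully conjugated π system of 4 electrons. But 4 = 4(1), which is 4n not 4n+2, so it is not aromatic (cyclobutadiene) — cyclobutadiene is antiaromatic and distorts to a rectangle.
The second 4-membered ring has only sp² ring atoms; a planar conformation would have a fully conjugated π system of 4 electrons. But 4 = 4(1), which is 4n not 4n+2, so it is not aromatic (cyclobutadiene) — cyclobutadiene is antiaromatic and distorts to a rectangle.
5 of the 7 rings are aromatic. Total: 5.

5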